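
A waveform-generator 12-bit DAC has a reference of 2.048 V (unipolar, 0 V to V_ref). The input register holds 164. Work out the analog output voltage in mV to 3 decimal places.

LSB = 2.048 V / 2^12 = 0.500 mV.
V_out = 0 + 164 × 0.0005 V = 0.082 V.
= 82.000 mV.

82.000 mV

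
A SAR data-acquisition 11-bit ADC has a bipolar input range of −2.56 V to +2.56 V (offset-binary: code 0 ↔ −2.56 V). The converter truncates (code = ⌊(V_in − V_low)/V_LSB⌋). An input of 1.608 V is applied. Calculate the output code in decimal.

With 2048 levels over 5.12 V, one step is 2.500 mV.
Input sits at 1667.200 steps above V_low.
⌊·⌋(1667.200) = 1667.

code 1667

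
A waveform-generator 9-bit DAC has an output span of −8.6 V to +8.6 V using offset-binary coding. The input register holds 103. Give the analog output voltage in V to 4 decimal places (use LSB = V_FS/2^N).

-5.1398 V

LSB = 17.2 V / 2^9 = 33.594 mV.
V_out = (−8.6) + 103 × 0.0335937 V = -5.13984 V.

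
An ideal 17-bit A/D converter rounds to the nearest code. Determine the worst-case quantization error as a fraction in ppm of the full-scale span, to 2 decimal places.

Rounding → worst-case error = ½ LSB = V_FS/2^18, so 1e+06/262144 = 3.8147 ppm of full scale.

3.81 ppm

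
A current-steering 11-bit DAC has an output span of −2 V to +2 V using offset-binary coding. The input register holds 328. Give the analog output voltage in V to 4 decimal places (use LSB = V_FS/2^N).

-1.3594 V

LSB = 4 V / 2^11 = 1.953 mV.
V_out = (−2) + 328 × 0.00195312 V = -1.35938 V.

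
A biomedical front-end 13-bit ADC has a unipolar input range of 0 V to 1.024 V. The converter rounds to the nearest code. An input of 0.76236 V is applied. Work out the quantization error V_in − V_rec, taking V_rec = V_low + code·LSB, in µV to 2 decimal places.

Step size: 1.024 V ÷ 2^13 = 125.00 µV.
(0.76236 − 0)/0.000125 = 6098.8800; round gives code 6099.
Code 6099 maps back to 0 + 6099×0.000125 V = 0.762375 V.
Difference: -1.5e-05 V → -15.00 µV.

-15.00 µV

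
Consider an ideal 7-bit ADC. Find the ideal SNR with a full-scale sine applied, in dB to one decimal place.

43.9 dB

SNR ≈ 6.02·N + 1.76 dB = 6.02·7 + 1.76 = 43.90 dB.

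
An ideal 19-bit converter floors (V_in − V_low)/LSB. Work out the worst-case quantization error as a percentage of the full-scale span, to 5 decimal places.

Truncating → worst-case error = 1 LSB = V_FS/2^19, so 100/524288 = 0.000190735 % of full scale.

0.00019 %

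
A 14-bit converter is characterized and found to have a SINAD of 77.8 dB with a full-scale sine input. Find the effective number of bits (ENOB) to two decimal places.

12.63 bits

ENOB = (SINAD − 1.76) / 6.02 = (77.8 − 1.76)/6.02 = 12.631.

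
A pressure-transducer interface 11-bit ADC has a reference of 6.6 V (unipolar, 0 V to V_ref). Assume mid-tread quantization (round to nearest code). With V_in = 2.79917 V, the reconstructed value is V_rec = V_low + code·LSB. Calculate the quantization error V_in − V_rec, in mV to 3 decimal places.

LSB = 6.6/2^11 = 3.223 mV.
(2.79917 − 0)/0.00322266 = 868.5909; round gives code 869.
Code 869 maps back to 0 + 869×0.00322266 V = 2.8004883 V.
Difference: -0.00131828 V → -1.318 mV.

-1.318 mV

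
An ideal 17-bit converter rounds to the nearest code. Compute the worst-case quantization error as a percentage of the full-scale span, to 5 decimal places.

0.00038 %

Rounding → worst-case error = ½ LSB = V_FS/2^18, so 100/262144 = 0.00038147 % of full scale.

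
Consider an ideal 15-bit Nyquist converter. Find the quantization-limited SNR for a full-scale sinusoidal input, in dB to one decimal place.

SNR ≈ 6.02·N + 1.76 dB = 6.02·15 + 1.76 = 92.06 dB.

92.1 dB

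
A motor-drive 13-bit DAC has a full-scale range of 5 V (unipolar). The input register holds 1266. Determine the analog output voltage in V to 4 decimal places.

LSB = 5 V / 2^13 = 0.610 mV.
V_out = 0 + 1266 × 0.000610352 V = 0.772705 V.

0.7727 V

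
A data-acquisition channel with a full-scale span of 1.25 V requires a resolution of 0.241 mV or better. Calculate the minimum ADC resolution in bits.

13 bits

Number of steps required ≥ 1.25 V / 0.241 mV = 5186.72.
Need 2^N ≥ 5186.72; 2^12 = 4096, 2^13 = 8192.
Minimum N = 13.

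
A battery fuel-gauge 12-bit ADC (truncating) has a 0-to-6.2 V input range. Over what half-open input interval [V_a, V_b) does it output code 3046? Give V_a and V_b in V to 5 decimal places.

LSB = 6.2/2^12 = 1.514 mV.
V_a = V_low + 3046·LSB = 4.61064 V; V_b = V_low + 3047·LSB = 4.61216 V.

[4.61064 V, 4.61216 V)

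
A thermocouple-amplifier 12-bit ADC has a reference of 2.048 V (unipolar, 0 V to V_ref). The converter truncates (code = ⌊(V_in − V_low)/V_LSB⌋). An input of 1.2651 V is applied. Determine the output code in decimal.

With 4096 levels over 2.048 V, one step is 0.500 mV.
(V_in − V_low)/LSB = (1.2651 − 0) / 0.0005 = 2530.200.
Floor → code 2530.

code 2530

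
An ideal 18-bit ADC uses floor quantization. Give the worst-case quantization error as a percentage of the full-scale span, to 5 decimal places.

Truncating → worst-case error = 1 LSB = V_FS/2^18, so 100/262144 = 0.00038147 % of full scale.

0.00038 %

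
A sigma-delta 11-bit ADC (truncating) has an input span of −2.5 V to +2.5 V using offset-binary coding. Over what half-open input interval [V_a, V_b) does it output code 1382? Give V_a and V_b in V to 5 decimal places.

LSB = 5/2^11 = 2.441 mV.
V_a = V_low + 1382·LSB = 0.874023 V; V_b = V_low + 1383·LSB = 0.876465 V.

[0.87402 V, 0.87646 V)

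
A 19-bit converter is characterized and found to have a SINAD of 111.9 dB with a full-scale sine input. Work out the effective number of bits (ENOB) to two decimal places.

18.30 bits

ENOB = (SINAD − 1.76) / 6.02 = (111.9 − 1.76)/6.02 = 18.296.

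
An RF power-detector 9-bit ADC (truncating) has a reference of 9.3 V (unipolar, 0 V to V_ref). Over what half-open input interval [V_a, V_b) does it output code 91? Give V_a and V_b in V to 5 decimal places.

LSB = 9.3/2^9 = 18.164 mV.
V_a = V_low + 91·LSB = 1.65293 V; V_b = V_low + 92·LSB = 1.67109 V.

[1.65293 V, 1.67109 V)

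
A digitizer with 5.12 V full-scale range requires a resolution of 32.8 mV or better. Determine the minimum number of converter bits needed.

8 bits

Number of steps required ≥ 5.12 V / 32.8 mV = 156.10.
Need 2^N ≥ 156.10; 2^7 = 128, 2^8 = 256.
Minimum N = 8.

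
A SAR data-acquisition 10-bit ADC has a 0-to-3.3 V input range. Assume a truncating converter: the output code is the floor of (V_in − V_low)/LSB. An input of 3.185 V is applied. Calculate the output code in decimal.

Full-scale span = 3.3 V; LSB = 3.3/2^10 = 3.223 mV.
(V_in − V_low)/LSB = (3.185 − 0) / 0.00322266 = 988.315.
So the output code is 988.

code 988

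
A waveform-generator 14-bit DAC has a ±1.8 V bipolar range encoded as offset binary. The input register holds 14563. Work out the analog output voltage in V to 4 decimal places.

1.3999 V

LSB = 3.6 V / 2^14 = 219.73 µV.
V_out = (−1.8) + 14563 × 0.000219727 V = 1.39988 V.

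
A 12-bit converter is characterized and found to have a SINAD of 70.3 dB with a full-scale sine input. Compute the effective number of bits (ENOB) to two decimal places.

ENOB = (SINAD − 1.76) / 6.02 = (70.3 − 1.76)/6.02 = 11.385.

11.39 bits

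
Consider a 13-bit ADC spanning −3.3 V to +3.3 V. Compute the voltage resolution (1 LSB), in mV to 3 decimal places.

Full-scale span = 6.6 V.
LSB = 6.6 / 2^13 = 6.6 / 8192 = 0.000805664 V = 0.806 mV.

0.806 mV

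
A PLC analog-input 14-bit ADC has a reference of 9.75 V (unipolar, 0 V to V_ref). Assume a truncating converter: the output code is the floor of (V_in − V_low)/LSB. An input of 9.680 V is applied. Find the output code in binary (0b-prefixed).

Full-scale span = 9.75 V; LSB = 9.75/2^14 = 0.595 mV.
Input sits at 16266.371 steps above V_low.
Floor → code 16266.
In binary (0b-prefixed): 0b11111110001010.

code 0b11111110001010 (decimal 16266)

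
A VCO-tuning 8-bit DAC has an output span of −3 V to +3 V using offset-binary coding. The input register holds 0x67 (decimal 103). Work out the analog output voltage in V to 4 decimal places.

LSB = 6 V / 2^8 = 23.438 mV.
Code 0x67 = 103 decimal.
V_out = (−3) + 103 × 0.0234375 V = -0.585938 V.

-0.5859 V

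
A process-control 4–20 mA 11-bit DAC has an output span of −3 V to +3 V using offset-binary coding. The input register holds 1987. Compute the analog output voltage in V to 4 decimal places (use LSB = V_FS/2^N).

2.8213 V

LSB = 6 V / 2^11 = 2.930 mV.
V_out = (−3) + 1987 × 0.00292969 V = 2.82129 V.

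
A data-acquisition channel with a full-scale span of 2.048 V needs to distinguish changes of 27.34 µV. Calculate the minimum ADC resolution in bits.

17 bits

Number of steps required ≥ 2.048 V / 27.34 µV = 74908.56.
Need 2^N ≥ 74908.56; 2^16 = 65536, 2^17 = 131072.
Minimum N = 17.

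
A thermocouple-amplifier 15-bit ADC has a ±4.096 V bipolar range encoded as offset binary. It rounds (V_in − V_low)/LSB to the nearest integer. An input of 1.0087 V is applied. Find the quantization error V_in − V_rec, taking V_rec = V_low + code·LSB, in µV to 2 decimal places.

LSB = 8.192/2^15 = 250.00 µV.
(1.0087 − (−4.096))/0.00025 = 20418.8000; round gives code 20419.
Code 20419 maps back to (−4.096) + 20419×0.00025 V = 1.00875 V.
V_in − V_rec = -5e-05 V = -50.00 µV.

-50.00 µV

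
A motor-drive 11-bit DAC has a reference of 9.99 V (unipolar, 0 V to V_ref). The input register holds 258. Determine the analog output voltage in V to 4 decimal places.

1.2585 V

LSB = 9.99 V / 2^11 = 4.878 mV.
V_out = 0 + 258 × 0.00487793 V = 1.25851 V.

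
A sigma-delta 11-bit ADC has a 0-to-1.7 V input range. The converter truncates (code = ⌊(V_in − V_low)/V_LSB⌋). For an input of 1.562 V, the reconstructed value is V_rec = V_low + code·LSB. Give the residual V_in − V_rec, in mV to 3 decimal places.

LSB = 1.7/2^11 = 0.830 mV.
(V_in − V_low)/LSB = (1.562 − 0)/0.000830078 = 1881.7506 → code 1881 (floor).
Code 1881 maps back to 0 + 1881×0.000830078 V = 1.561377 V.
Difference: 0.000623047 V → 0.623 mV.

0.623 mV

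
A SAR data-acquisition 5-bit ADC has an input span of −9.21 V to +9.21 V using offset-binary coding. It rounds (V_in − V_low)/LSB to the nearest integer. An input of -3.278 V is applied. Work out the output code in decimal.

code 10

Full-scale span = 18.42 V; LSB = 18.42/2^5 = 0.5756 V.
Input sits at 10.305 steps above V_low.
So the output code is 10.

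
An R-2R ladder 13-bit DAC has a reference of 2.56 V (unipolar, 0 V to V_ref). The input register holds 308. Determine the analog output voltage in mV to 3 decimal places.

LSB = 2.56 V / 2^13 = 312.50 µV.
V_out = 0 + 308 × 0.0003125 V = 0.09625 V.
= 96.250 mV.

96.250 mV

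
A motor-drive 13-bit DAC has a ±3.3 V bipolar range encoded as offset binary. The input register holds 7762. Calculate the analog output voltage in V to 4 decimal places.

LSB = 6.6 V / 2^13 = 0.806 mV.
V_out = (−3.3) + 7762 × 0.000805664 V = 2.95356 V.

2.9536 V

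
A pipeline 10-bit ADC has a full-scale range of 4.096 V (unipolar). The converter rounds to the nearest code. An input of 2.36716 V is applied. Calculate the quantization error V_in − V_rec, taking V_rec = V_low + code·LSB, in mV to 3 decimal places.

LSB = 4.096/2^10 = 4.000 mV.
(2.36716 − 0)/0.004 = 591.7900; round gives code 592.
Code 592 maps back to 0 + 592×0.004 V = 2.368 V.
Error = 2.36716 − 2.368 = -0.00084 V = -0.840 mV.

-0.840 mV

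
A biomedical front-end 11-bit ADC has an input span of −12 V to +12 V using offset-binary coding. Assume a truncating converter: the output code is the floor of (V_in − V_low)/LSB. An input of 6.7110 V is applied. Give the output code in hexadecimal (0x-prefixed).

code 0x63C (decimal 1596)

Full-scale span = 24 V; LSB = 24/2^11 = 11.719 mV.
(6.7110 − (−12)) / 0.0117188 = 1596.672 LSBs.
⌊·⌋(1596.672) = 1596.
In hexadecimal (0x-prefixed): 0x63C.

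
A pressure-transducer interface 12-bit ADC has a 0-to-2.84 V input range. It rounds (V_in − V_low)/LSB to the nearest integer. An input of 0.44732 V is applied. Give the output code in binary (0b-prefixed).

With 4096 levels over 2.84 V, one step is 0.693 mV.
(V_in − V_low)/LSB = (0.44732 − 0) / 0.000693359 = 645.149.
round(645.149) = 645.
In binary (0b-prefixed): 0b1010000101.

code 0b1010000101 (decimal 645)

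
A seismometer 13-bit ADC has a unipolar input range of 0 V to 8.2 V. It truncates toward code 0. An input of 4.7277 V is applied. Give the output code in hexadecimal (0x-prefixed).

code 0x1273 (decimal 4723)

LSB = 8.2 V / 8192 = 1.001 mV.
(4.7277 − 0) / 0.00100098 = 4723.088 LSBs.
So the output code is 4723.
In hexadecimal (0x-prefixed): 0x1273.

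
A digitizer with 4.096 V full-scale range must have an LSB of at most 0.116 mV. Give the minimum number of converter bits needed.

Number of steps required ≥ 4.096 V / 0.116 mV = 35310.34.
Need 2^N ≥ 35310.34; 2^15 = 32768, 2^16 = 65536.
Minimum N = 16.

16 bits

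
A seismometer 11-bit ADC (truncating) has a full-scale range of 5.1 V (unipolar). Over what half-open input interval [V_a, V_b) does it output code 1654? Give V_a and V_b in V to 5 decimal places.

[4.11885 V, 4.12134 V)

LSB = 5.1/2^11 = 2.490 mV.
V_a = V_low + 1654·LSB = 4.11885 V; V_b = V_low + 1655·LSB = 4.12134 V.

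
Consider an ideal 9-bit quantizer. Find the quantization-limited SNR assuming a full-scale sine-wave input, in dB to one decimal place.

SNR ≈ 6.02·N + 1.76 dB = 6.02·9 + 1.76 = 55.94 dB.

55.9 dB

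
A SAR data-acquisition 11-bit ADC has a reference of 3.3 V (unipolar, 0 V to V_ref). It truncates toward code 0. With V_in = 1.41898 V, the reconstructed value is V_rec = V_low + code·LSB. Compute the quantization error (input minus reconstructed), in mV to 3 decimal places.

Step size: 3.3 V ÷ 2^11 = 1.611 mV.
(V_in − V_low)/LSB = (1.41898 − 0)/0.00161133 = 880.6276 → code 880 (floor).
Reconstructed: 1.4179688 V.
Error = 1.41898 − 1.4179688 = 0.00101125 V = 1.011 mV.

1.011 mV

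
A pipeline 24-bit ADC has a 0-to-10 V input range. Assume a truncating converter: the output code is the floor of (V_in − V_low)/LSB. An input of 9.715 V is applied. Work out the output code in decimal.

code 16299065

With 16777216 levels over 10 V, one step is 0.60 µV.
(V_in − V_low)/LSB = (9.715 − 0) / 5.96046e-07 = 16299065.344.
So the output code is 16299065.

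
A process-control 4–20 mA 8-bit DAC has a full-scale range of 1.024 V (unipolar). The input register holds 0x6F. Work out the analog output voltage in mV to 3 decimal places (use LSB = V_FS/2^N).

LSB = 1.024 V / 2^8 = 4.000 mV.
Code 0x6F = 111 decimal.
V_out = 0 + 111 × 0.004 V = 0.444 V.
= 444.000 mV.

444.000 mV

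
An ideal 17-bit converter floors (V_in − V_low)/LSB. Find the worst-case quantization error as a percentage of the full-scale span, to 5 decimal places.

Truncating → worst-case error = 1 LSB = V_FS/2^17, so 100/131072 = 0.000762939 % of full scale.

0.00076 %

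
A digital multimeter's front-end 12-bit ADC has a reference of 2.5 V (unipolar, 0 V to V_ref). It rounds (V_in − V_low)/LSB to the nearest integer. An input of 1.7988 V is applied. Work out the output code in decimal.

code 2947

Full-scale span = 2.5 V; LSB = 2.5/2^12 = 0.610 mV.
(1.7988 − 0) / 0.000610352 = 2947.154 LSBs.
round(2947.154) = 2947.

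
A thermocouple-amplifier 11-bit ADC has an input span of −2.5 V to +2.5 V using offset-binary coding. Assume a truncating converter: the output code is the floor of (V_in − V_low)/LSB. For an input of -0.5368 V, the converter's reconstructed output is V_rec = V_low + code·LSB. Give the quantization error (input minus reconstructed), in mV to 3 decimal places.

0.309 mV

One LSB is 5 V / 2048 = 2.441 mV.
(V_in − V_low)/LSB = (-0.5368 − (−2.5))/0.00244141 = 804.1267 → code 804 (floor).
Code 804 maps back to (−2.5) + 804×0.00244141 V = -0.53710938 V.
Difference: 0.000309375 V → 0.309 mV.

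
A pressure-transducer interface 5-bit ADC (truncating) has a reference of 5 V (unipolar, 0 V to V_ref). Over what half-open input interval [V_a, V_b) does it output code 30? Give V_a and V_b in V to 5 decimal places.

[4.68750 V, 4.84375 V)

LSB = 5/2^5 = 156.250 mV.
V_a = V_low + 30·LSB = 4.6875 V; V_b = V_low + 31·LSB = 4.84375 V.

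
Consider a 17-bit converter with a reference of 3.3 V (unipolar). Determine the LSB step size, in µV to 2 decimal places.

Full-scale span = 3.3 V.
LSB = 3.3 / 2^17 = 3.3 / 131072 = 2.5177e-05 V = 25.18 µV.

25.18 µV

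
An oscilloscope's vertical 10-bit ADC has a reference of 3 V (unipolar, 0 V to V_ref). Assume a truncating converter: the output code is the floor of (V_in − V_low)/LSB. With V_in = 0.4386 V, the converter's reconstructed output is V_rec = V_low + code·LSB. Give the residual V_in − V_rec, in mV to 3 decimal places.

2.077 mV

LSB = 3/2^10 = 2.930 mV.
Scaled input = 149.7088 LSBs, so code = 149.
V_rec = 0 + 149·0.00292969 = 0.43652344 V.
V_in − V_rec = 0.00207656 V = 2.077 mV.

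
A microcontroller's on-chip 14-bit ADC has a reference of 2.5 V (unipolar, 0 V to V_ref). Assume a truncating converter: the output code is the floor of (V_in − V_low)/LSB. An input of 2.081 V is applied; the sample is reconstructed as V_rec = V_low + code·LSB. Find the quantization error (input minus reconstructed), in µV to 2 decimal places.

Step size: 2.5 V ÷ 2^14 = 152.59 µV.
(V_in − V_low)/LSB = (2.081 − 0)/0.000152588 = 13638.0416 → code 13638 (floor).
V_rec = 0 + 13638·0.000152588 = 2.0809937 V.
V_in − V_rec = 6.34766e-06 V = 6.35 µV.

6.35 µV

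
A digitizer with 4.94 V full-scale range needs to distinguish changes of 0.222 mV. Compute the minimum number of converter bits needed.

15 bits

Number of steps required ≥ 4.94 V / 0.222 mV = 22252.25.
Need 2^N ≥ 22252.25; 2^14 = 16384, 2^15 = 32768.
Minimum N = 15.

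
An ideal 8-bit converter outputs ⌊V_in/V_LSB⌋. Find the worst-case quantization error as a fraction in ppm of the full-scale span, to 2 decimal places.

Truncating → worst-case error = 1 LSB = V_FS/2^8, so 1e+06/256 = 3906.25 ppm of full scale.

3906.25 ppm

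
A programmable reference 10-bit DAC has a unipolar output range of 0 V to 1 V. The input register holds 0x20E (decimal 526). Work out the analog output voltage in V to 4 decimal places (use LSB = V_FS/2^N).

LSB = 1 V / 2^10 = 0.977 mV.
Code 0x20E = 526 decimal.
V_out = 0 + 526 × 0.000976562 V = 0.513672 V.

0.5137 V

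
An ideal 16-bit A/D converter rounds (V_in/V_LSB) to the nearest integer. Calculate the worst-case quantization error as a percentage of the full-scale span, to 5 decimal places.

0.00076 %

Rounding → worst-case error = ½ LSB = V_FS/2^17, so 100/131072 = 0.000762939 % of full scale.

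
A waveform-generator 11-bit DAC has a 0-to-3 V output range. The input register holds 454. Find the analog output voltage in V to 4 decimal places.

LSB = 3 V / 2^11 = 1.465 mV.
V_out = 0 + 454 × 0.00146484 V = 0.665039 V.

0.6650 V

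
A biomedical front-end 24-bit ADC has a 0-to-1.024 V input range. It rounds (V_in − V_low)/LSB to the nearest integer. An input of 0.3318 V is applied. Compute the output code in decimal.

code 5436211

Full-scale span = 1.024 V; LSB = 1.024/2^24 = 0.06 µV.
(0.3318 − 0) / 6.10352e-08 = 5436211.200 LSBs.
round(5436211.200) = 5436211.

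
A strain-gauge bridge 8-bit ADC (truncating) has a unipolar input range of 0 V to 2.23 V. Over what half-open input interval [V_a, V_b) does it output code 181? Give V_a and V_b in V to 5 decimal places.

[1.57668 V, 1.58539 V)

LSB = 2.23/2^8 = 8.711 mV.
V_a = V_low + 181·LSB = 1.57668 V; V_b = V_low + 182·LSB = 1.58539 V.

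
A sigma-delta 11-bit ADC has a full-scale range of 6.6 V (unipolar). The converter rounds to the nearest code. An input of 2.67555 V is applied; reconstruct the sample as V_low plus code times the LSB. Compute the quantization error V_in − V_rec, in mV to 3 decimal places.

LSB = 6.6/2^11 = 3.223 mV.
(V_in − V_low)/LSB = (2.67555 − 0)/0.00322266 = 830.2313 → code 830 (round).
Code 830 maps back to 0 + 830×0.00322266 V = 2.6748047 V.
Error = 2.67555 − 2.6748047 = 0.000745312 V = 0.745 mV.

0.745 mV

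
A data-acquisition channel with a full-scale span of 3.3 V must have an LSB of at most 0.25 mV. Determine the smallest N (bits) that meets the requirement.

14 bits

Number of steps required ≥ 3.3 V / 0.25 mV = 13200.00.
Need 2^N ≥ 13200.00; 2^13 = 8192, 2^14 = 16384.
Minimum N = 14.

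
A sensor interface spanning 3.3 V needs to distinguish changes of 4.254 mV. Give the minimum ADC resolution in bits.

10 bits

Number of steps required ≥ 3.3 V / 4.254 mV = 775.74.
Need 2^N ≥ 775.74; 2^9 = 512, 2^10 = 1024.
Minimum N = 10.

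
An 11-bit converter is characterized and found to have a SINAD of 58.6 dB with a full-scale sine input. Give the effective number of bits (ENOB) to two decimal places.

9.44 bits

ENOB = (SINAD − 1.76) / 6.02 = (58.6 − 1.76)/6.02 = 9.442.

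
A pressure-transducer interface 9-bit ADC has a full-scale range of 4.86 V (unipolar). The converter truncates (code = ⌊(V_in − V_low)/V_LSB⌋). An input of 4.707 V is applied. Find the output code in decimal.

code 495

LSB = 4.86 V / 512 = 9.492 mV.
Input sits at 495.881 steps above V_low.
⌊·⌋(495.881) = 495.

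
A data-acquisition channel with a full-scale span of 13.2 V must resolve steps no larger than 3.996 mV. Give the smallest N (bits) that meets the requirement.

12 bits

Number of steps required ≥ 13.2 V / 3.996 mV = 3303.30.
Need 2^N ≥ 3303.30; 2^11 = 2048, 2^12 = 4096.
Minimum N = 12.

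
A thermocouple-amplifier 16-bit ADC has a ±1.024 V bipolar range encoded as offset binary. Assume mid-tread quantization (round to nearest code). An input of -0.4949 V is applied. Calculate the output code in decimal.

LSB = 2.048 V / 65536 = 31.25 µV.
(V_in − V_low)/LSB = (-0.4949 − (−1.024)) / 3.125e-05 = 16931.200.
round(16931.200) = 16931.

code 16931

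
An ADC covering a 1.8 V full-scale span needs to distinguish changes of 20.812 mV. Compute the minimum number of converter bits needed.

Number of steps required ≥ 1.8 V / 20.812 mV = 86.49.
Need 2^N ≥ 86.49; 2^6 = 64, 2^7 = 128.
Minimum N = 7.

7 bits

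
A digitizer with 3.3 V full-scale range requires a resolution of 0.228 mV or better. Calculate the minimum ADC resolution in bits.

Number of steps required ≥ 3.3 V / 0.228 mV = 14473.68.
Need 2^N ≥ 14473.68; 2^13 = 8192, 2^14 = 16384.
Minimum N = 14.

14 bits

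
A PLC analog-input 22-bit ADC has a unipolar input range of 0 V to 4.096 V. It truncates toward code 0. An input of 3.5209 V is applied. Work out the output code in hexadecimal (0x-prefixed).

With 4194304 levels over 4.096 V, one step is 0.98 µV.
Input sits at 3605401.600 steps above V_low.
Floor → code 3605401.
In hexadecimal (0x-prefixed): 0x370399.

code 0x370399 (decimal 3605401)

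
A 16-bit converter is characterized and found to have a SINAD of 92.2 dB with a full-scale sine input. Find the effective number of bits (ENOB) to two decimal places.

ENOB = (SINAD − 1.76) / 6.02 = (92.2 − 1.76)/6.02 = 15.023.

15.02 bits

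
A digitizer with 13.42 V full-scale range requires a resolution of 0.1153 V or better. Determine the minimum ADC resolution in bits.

7 bits

Number of steps required ≥ 13.42 V / 0.1153 V = 116.39.
Need 2^N ≥ 116.39; 2^6 = 64, 2^7 = 128.
Minimum N = 7.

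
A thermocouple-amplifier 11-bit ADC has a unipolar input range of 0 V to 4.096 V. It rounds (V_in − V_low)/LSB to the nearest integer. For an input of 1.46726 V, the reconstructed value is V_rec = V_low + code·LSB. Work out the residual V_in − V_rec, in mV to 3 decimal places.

-0.740 mV

One LSB is 4.096 V / 2048 = 2.000 mV.
(V_in − V_low)/LSB = (1.46726 − 0)/0.002 = 733.6300 → code 734 (round).
V_rec = 0 + 734·0.002 = 1.468 V.
V_in − V_rec = -0.00074 V = -0.740 mV.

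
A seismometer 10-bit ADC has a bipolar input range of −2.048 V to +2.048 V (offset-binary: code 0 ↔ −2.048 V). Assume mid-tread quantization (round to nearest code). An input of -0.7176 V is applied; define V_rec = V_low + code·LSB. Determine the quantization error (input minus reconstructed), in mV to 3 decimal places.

One LSB is 4.096 V / 1024 = 4.000 mV.
Scaled input = 332.6000 LSBs, so code = 333.
Code 333 maps back to (−2.048) + 333×0.004 V = -0.716 V.
V_in − V_rec = -0.0016 V = -1.600 mV.

-1.600 mV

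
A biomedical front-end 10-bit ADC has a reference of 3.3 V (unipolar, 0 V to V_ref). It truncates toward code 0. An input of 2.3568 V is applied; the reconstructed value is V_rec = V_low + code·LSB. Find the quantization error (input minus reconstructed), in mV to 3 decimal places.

Step size: 3.3 V ÷ 2^10 = 3.223 mV.
(2.3568 − 0)/0.00322266 = 731.3222; ⌊·⌋ gives code 731.
V_rec = 0 + 731·0.00322266 = 2.3557617 V.
Difference: 0.00103828 V → 1.038 mV.

1.038 mV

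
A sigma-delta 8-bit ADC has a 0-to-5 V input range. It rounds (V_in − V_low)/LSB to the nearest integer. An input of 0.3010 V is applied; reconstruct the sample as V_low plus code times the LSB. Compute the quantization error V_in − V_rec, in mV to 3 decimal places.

8.031 mV

LSB = 5/2^8 = 19.531 mV.
Scaled input = 15.4112 LSBs, so code = 15.
V_rec = 0 + 15·0.0195312 = 0.29296875 V.
Error = 0.3010 − 0.29296875 = 0.00803125 V = 8.031 mV.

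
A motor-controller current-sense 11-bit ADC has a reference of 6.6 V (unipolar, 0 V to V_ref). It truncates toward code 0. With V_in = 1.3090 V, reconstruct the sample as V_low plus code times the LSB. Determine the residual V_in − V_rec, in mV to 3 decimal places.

LSB = 6.6/2^11 = 3.223 mV.
(V_in − V_low)/LSB = (1.3090 − 0)/0.00322266 = 406.1867 → code 406 (floor).
Code 406 maps back to 0 + 406×0.00322266 V = 1.3083984 V.
Difference: 0.000601562 V → 0.602 mV.

0.602 mV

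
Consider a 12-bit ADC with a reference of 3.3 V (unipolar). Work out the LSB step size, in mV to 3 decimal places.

Full-scale span = 3.3 V.
LSB = 3.3 / 2^12 = 3.3 / 4096 = 0.000805664 V = 0.806 mV.

0.806 mV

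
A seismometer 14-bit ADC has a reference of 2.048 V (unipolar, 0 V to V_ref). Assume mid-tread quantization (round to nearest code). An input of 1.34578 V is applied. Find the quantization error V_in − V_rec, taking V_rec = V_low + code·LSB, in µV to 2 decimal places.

30.00 µV

LSB = 2.048/2^14 = 125.00 µV.
Scaled input = 10766.2400 LSBs, so code = 10766.
Reconstructed: 1.34575 V.
Difference: 3e-05 V → 30.00 µV.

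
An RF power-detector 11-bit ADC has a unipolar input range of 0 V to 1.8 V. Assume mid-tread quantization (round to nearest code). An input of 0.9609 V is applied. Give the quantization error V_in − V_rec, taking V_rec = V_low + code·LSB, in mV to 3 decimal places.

0.255 mV

LSB = 1.8/2^11 = 0.879 mV.
(0.9609 − 0)/0.000878906 = 1093.2907; round gives code 1093.
Reconstructed: 0.96064453 V.
Difference: 0.000255469 V → 0.255 mV.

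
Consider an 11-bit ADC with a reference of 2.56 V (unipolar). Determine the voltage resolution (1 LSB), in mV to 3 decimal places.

1.250 mV

Full-scale span = 2.56 V.
LSB = 2.56 / 2^11 = 2.56 / 2048 = 0.00125 V = 1.250 mV.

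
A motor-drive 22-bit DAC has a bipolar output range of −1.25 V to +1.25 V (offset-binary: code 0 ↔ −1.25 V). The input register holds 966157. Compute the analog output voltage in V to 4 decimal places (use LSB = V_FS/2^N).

-0.6741 V

LSB = 2.5 V / 2^22 = 0.60 µV.
V_out = (−1.25) + 966157 × 5.96046e-07 V = -0.674126 V.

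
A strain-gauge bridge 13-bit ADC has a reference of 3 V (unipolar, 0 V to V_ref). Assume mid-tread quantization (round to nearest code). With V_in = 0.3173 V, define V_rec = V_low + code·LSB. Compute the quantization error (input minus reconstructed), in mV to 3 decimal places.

0.161 mV

One LSB is 3 V / 8192 = 366.21 µV.
Scaled input = 866.4405 LSBs, so code = 866.
Code 866 maps back to 0 + 866×0.000366211 V = 0.31713867 V.
V_in − V_rec = 0.000161328 V = 0.161 mV.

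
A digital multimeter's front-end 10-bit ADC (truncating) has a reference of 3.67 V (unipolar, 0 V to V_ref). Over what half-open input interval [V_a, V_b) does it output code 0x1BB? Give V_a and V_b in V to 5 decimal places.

[1.58771 V, 1.59129 V)

LSB = 3.67/2^10 = 3.584 mV.
Code 0x1BB = 443 decimal.
V_a = V_low + 443·LSB = 1.58771 V; V_b = V_low + 444·LSB = 1.59129 V.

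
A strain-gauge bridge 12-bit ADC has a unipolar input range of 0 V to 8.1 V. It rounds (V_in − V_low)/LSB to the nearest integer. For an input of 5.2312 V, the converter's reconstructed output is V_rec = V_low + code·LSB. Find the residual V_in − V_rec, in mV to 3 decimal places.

0.609 mV

Step size: 8.1 V ÷ 2^12 = 1.978 mV.
Scaled input = 2645.3080 LSBs, so code = 2645.
V_rec = 0 + 2645·0.00197754 = 5.2305908 V.
V_in − V_rec = 0.00060918 V = 0.609 mV.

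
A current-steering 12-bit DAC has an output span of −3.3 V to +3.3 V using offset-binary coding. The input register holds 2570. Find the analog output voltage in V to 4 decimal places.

LSB = 6.6 V / 2^12 = 1.611 mV.
V_out = (−3.3) + 2570 × 0.00161133 V = 0.841113 V.

0.8411 V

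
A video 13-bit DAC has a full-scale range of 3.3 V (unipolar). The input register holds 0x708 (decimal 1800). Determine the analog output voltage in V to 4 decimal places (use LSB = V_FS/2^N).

0.7251 V

LSB = 3.3 V / 2^13 = 402.83 µV.
Code 0x708 = 1800 decimal.
V_out = 0 + 1800 × 0.000402832 V = 0.725098 V.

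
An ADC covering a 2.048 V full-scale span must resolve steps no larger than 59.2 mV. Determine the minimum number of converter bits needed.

Number of steps required ≥ 2.048 V / 59.2 mV = 34.59.
Need 2^N ≥ 34.59; 2^5 = 32, 2^6 = 64.
Minimum N = 6.

6 bits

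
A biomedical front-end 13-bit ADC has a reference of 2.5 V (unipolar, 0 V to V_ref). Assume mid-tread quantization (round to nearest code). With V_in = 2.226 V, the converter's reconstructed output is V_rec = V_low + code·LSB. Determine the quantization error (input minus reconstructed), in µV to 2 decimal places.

LSB = 2.5/2^13 = 305.18 µV.
Scaled input = 7294.1568 LSBs, so code = 7294.
V_rec = 0 + 7294·0.000305176 = 2.2259521 V.
Difference: 4.78516e-05 V → 47.85 µV.

47.85 µV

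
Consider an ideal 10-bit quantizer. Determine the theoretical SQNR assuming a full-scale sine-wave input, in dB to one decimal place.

62.0 dB

SNR ≈ 6.02·N + 1.76 dB = 6.02·10 + 1.76 = 61.96 dB.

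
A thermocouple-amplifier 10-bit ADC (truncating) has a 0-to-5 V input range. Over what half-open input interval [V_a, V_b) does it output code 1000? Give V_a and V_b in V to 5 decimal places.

[4.88281 V, 4.88770 V)

LSB = 5/2^10 = 4.883 mV.
V_a = V_low + 1000·LSB = 4.88281 V; V_b = V_low + 1001·LSB = 4.8877 V.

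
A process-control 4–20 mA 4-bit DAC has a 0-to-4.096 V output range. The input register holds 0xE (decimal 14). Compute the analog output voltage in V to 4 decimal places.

3.5840 V

LSB = 4.096 V / 2^4 = 256.000 mV.
Code 0xE = 14 decimal.
V_out = 0 + 14 × 0.256 V = 3.584 V.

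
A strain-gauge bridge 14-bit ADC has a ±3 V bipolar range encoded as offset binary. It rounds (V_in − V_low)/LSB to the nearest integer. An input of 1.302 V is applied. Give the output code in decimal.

Full-scale span = 6 V; LSB = 6/2^14 = 366.21 µV.
(V_in − V_low)/LSB = (1.302 − (−3)) / 0.000366211 = 11747.328.
Round → code 11747.

code 11747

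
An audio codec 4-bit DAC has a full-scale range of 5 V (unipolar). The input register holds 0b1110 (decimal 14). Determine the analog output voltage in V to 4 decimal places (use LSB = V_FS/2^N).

4.3750 V

LSB = 5 V / 2^4 = 312.500 mV.
Code 0b1110 = 14 decimal.
V_out = 0 + 14 × 0.3125 V = 4.375 V.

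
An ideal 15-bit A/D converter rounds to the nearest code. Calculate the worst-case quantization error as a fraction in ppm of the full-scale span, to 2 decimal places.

Rounding → worst-case error = ½ LSB = V_FS/2^16, so 1e+06/65536 = 15.2588 ppm of full scale.

15.26 ppm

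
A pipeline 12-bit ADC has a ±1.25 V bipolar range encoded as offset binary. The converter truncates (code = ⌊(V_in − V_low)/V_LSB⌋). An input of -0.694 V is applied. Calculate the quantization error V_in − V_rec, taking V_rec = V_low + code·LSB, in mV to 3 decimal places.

0.580 mV

One LSB is 2.5 V / 4096 = 0.610 mV.
(-0.694 − (−1.25))/0.000610352 = 910.9504; ⌊·⌋ gives code 910.
Code 910 maps back to (−1.25) + 910×0.000610352 V = -0.69458008 V.
V_in − V_rec = 0.000580078 V = 0.580 mV.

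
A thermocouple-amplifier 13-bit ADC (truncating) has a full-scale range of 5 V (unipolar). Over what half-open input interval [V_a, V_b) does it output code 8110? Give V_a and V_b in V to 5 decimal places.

LSB = 5/2^13 = 0.610 mV.
V_a = V_low + 8110·LSB = 4.94995 V; V_b = V_low + 8111·LSB = 4.95056 V.

[4.94995 V, 4.95056 V)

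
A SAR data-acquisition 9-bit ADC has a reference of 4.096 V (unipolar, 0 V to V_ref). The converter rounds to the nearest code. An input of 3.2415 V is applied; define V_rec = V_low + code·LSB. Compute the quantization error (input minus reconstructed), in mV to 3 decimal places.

1.500 mV

Step size: 4.096 V ÷ 2^9 = 8.000 mV.
Scaled input = 405.1875 LSBs, so code = 405.
Code 405 maps back to 0 + 405×0.008 V = 3.24 V.
Difference: 0.0015 V → 1.500 mV.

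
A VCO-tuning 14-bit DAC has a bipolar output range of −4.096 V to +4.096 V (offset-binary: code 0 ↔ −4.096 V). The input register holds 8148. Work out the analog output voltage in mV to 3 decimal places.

-22.000 mV

LSB = 8.192 V / 2^14 = 0.500 mV.
V_out = (−4.096) + 8148 × 0.0005 V = -0.022 V.
= -22.000 mV.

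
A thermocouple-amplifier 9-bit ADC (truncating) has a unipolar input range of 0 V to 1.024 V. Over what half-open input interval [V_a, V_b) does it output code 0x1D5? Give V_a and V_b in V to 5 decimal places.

LSB = 1.024/2^9 = 2.000 mV.
Code 0x1D5 = 469 decimal.
V_a = V_low + 469·LSB = 0.938 V; V_b = V_low + 470·LSB = 0.94 V.

[0.93800 V, 0.94000 V)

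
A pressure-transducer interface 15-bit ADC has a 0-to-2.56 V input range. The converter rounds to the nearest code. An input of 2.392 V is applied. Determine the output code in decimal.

Full-scale span = 2.56 V; LSB = 2.56/2^15 = 78.12 µV.
Input sits at 30617.600 steps above V_low.
Round → code 30618.

code 30618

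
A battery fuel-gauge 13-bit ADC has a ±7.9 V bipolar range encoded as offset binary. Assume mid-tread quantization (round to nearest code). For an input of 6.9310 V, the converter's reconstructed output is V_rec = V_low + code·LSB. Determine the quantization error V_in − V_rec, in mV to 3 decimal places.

One LSB is 15.8 V / 8192 = 1.929 mV.
Scaled input = 7689.5919 LSBs, so code = 7690.
Reconstructed: 6.9317871 V.
Difference: -0.000787109 V → -0.787 mV.

-0.787 mV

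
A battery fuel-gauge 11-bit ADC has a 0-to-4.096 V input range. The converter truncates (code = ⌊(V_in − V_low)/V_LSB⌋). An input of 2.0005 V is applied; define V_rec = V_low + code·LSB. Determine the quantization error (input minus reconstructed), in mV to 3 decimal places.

0.500 mV

One LSB is 4.096 V / 2048 = 2.000 mV.
(2.0005 − 0)/0.002 = 1000.2500; ⌊·⌋ gives code 1000.
Code 1000 maps back to 0 + 1000×0.002 V = 2 V.
Error = 2.0005 − 2 = 0.0005 V = 0.500 mV.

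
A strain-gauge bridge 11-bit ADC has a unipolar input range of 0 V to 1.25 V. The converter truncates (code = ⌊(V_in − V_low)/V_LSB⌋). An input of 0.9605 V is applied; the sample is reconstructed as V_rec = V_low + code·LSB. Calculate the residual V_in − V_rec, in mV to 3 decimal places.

LSB = 1.25/2^11 = 0.610 mV.
Scaled input = 1573.6832 LSBs, so code = 1573.
Reconstructed: 0.96008301 V.
Difference: 0.000416992 V → 0.417 mV.

0.417 mV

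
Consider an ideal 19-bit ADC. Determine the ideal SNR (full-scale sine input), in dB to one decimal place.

SNR ≈ 6.02·N + 1.76 dB = 6.02·19 + 1.76 = 116.14 dB.

116.1 dB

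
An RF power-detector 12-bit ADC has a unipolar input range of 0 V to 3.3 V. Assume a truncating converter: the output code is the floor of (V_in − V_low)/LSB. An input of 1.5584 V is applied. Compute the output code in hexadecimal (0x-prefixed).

code 0x78E (decimal 1934)

Full-scale span = 3.3 V; LSB = 3.3/2^12 = 0.806 mV.
(V_in − V_low)/LSB = (1.5584 − 0) / 0.000805664 = 1934.305.
Floor → code 1934.
In hexadecimal (0x-prefixed): 0x78E.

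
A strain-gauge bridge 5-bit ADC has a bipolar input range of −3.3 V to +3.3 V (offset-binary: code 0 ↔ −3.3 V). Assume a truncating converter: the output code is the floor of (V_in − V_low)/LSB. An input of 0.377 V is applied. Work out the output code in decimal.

code 17

LSB = 6.6 V / 32 = 206.250 mV.
(V_in − V_low)/LSB = (0.377 − (−3.3)) / 0.20625 = 17.828.
⌊·⌋(17.828) = 17.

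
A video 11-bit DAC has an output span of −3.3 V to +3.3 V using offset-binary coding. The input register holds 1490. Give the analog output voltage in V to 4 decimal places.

1.5018 V

LSB = 6.6 V / 2^11 = 3.223 mV.
V_out = (−3.3) + 1490 × 0.00322266 V = 1.50176 V.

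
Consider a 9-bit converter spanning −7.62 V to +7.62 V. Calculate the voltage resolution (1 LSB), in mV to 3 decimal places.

29.766 mV

Full-scale span = 15.24 V.
LSB = 15.24 / 2^9 = 15.24 / 512 = 0.0297656 V = 29.766 mV.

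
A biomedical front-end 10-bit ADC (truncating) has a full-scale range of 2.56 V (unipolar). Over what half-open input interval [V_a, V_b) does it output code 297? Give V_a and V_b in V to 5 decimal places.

[0.74250 V, 0.74500 V)

LSB = 2.56/2^10 = 2.500 mV.
V_a = V_low + 297·LSB = 0.7425 V; V_b = V_low + 298·LSB = 0.745 V.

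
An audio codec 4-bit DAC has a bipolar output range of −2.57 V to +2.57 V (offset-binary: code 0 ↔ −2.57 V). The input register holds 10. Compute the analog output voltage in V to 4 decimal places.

LSB = 5.14 V / 2^4 = 321.250 mV.
V_out = (−2.57) + 10 × 0.32125 V = 0.6425 V.

0.6425 V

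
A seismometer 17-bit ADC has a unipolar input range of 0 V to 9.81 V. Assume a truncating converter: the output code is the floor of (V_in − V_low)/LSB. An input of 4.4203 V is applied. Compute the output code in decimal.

Full-scale span = 9.81 V; LSB = 9.81/2^17 = 74.84 µV.
Input sits at 59059.894 steps above V_low.
⌊·⌋(59059.894) = 59059.

code 59059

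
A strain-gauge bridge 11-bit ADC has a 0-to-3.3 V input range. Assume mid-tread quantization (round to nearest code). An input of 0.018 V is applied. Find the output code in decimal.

Full-scale span = 3.3 V; LSB = 3.3/2^11 = 1.611 mV.
(V_in − V_low)/LSB = (0.018 − 0) / 0.00161133 = 11.171.
Round → code 11.

code 11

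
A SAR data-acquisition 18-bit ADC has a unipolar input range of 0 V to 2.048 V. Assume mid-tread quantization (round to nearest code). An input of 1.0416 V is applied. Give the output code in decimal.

LSB = 2.048 V / 262144 = 7.81 µV.
(1.0416 − 0) / 7.8125e-06 = 133324.800 LSBs.
Round → code 133325.

code 133325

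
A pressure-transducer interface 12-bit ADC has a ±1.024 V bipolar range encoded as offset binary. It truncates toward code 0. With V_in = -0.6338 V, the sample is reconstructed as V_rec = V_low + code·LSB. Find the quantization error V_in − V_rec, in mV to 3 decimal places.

0.200 mV

One LSB is 2.048 V / 4096 = 0.500 mV.
Scaled input = 780.4000 LSBs, so code = 780.
V_rec = (−1.024) + 780·0.0005 = -0.634 V.
Difference: 0.0002 V → 0.200 mV.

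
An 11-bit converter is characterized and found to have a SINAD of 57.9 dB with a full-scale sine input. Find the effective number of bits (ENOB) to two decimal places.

9.33 bits

ENOB = (SINAD − 1.76) / 6.02 = (57.9 − 1.76)/6.02 = 9.326.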